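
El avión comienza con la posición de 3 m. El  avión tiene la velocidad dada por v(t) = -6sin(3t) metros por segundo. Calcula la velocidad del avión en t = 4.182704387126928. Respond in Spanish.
Usando v(t) = -6·sin(3·t) y sustituyendo t = 4.182704387126928, encontramos v = 0.109538632131179.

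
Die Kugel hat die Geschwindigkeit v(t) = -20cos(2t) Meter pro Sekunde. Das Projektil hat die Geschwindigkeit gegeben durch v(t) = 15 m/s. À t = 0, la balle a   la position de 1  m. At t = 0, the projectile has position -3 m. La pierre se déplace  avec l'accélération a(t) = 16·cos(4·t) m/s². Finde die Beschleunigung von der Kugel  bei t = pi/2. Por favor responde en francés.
Pour résoudre ceci, nous devons prendre 1 dérivée de notre équation de la vitesse v(t) = -20·cos(2·t). En prenant d/dt de v(t), nous trouvons a(t) = 40·sin(2·t). Nous avons l'accélération a(t) = 40·sin(2·t). En substituant t = pi/2: a(pi/2) = 0.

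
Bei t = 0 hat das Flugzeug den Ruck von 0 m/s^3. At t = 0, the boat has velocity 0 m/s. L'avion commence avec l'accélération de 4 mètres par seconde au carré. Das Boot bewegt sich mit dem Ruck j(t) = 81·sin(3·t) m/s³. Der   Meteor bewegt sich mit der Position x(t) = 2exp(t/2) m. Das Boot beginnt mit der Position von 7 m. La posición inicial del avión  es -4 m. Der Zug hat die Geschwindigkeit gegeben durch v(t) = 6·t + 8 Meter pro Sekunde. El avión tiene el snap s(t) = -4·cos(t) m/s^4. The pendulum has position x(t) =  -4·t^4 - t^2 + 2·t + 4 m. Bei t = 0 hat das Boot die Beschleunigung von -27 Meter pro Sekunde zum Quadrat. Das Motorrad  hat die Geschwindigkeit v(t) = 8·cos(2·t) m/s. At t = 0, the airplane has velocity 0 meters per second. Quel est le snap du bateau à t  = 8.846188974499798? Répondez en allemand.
Wir müssen unsere Gleichung für den Ruck j(t) = 81·sin(3·t) 1-mal ableiten. Mit d/dt von j(t) finden wir s(t) = 243·cos(3·t). Mit s(t) = 243·cos(3·t) und Einsetzen von t = 8.846188974499798, finden wir s = 39.9062769171697.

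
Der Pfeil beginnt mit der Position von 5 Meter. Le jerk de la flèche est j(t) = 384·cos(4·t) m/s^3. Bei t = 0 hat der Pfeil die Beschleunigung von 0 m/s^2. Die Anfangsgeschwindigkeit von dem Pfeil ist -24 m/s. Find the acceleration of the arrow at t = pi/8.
To solve this, we need to take 1 integral of our jerk equation j(t) = 384·cos(4·t). Taking ∫j(t)dt and applying a(0) = 0, we find a(t) = 96·sin(4·t). We have acceleration a(t) = 96·sin(4·t). Substituting t = pi/8: a(pi/8) = 96.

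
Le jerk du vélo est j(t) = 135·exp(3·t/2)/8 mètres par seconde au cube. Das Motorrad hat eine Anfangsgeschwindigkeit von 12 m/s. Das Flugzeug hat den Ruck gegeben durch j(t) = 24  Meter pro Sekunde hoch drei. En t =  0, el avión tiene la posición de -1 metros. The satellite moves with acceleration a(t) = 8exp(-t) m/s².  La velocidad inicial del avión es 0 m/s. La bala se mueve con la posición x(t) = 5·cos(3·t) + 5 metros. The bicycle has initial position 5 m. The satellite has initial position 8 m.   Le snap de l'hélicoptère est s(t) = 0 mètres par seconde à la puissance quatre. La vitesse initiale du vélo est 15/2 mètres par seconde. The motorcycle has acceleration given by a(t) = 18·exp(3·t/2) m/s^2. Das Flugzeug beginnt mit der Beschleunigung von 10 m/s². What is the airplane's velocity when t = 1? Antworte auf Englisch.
We must find the antiderivative of our jerk equation j(t) = 24 2 times. The integral of jerk is acceleration. Using a(0) = 10, we get a(t) = 24·t + 10. The antiderivative of acceleration, with v(0) = 0, gives velocity: v(t) = 2·t·(6·t + 5). Using v(t) = 2·t·(6·t + 5) and substituting t = 1, we find v = 22.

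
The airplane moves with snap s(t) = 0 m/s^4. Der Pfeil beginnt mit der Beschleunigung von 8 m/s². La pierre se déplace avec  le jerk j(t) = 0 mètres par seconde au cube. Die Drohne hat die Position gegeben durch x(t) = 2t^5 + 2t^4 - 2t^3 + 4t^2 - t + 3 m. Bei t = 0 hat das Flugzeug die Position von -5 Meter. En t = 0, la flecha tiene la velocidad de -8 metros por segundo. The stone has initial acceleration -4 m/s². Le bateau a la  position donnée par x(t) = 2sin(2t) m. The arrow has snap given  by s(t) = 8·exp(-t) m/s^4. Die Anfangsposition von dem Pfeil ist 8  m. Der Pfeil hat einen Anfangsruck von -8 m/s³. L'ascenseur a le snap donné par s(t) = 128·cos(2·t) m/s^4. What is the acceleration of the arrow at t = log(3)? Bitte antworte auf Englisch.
Starting from snap s(t) = 8·exp(-t), we take 2 integrals. Finding the antiderivative of s(t) and using j(0) = -8: j(t) = -8·exp(-t). Integrating jerk and using the initial condition a(0) = 8, we get a(t) = 8·exp(-t). We have acceleration a(t) = 8·exp(-t). Substituting t = log(3): a(log(3)) = 8/3.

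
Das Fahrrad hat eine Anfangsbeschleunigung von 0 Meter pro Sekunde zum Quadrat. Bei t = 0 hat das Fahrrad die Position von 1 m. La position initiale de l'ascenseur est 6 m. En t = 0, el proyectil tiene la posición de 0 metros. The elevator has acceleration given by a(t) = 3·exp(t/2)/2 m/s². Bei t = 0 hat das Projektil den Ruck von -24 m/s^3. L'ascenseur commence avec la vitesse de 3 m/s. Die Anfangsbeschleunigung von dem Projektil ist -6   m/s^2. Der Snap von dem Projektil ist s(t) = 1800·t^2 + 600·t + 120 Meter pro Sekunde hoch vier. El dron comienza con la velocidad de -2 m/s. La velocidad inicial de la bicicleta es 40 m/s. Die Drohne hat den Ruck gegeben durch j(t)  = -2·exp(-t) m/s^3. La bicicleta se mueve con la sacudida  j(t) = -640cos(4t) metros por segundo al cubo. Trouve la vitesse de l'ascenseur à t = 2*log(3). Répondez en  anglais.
Starting from acceleration a(t) = 3·exp(t/2)/2, we take 1 integral. The antiderivative of acceleration is velocity. Using v(0) = 3, we get v(t) = 3·exp(t/2). We have velocity v(t) = 3·exp(t/2). Substituting t = 2*log(3): v(2*log(3)) = 9.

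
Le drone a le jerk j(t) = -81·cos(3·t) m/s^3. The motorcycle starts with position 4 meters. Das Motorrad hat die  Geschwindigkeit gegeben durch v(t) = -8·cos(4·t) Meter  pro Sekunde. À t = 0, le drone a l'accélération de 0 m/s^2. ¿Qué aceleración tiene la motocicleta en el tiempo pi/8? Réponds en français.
Pour résoudre ceci, nous devons prendre 1 dérivée de notre équation de la vitesse v(t) = -8·cos(4·t). La dérivée de la vitesse donne l'accélération: a(t) = 32·sin(4·t). En utilisant a(t) = 32·sin(4·t) et en substituant t = pi/8, nous trouvons a = 32.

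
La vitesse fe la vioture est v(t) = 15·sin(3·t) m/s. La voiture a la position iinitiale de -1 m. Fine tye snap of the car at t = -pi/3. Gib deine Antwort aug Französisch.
En partant de la vitesse v(t) = 15·sin(3·t), nous prenons 3 dérivées. La dérivée de la vitesse donne l'accélération: a(t) = 45·cos(3·t). En dérivant l'accélération, nous obtenons le jerk: j(t) = -135·sin(3·t). En dérivant le jerk, nous obtenons le snap: s(t) = -405·cos(3·t). De l'équation du snap s(t) = -405·cos(3·t), nous substituons t = -pi/3 pour obtenir s = 405.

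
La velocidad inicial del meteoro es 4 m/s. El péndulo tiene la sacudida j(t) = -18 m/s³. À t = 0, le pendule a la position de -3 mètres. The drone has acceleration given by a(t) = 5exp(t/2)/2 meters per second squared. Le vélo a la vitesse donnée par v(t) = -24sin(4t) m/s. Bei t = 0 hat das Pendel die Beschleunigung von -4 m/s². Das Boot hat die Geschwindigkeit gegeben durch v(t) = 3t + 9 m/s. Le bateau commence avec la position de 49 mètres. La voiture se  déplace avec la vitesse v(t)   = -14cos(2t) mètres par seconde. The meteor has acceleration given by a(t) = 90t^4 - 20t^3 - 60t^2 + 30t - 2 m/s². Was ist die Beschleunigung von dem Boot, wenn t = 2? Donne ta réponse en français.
Pour résoudre ceci, nous devons prendre 1 dérivée de notre équation de la vitesse v(t) = 3·t + 9. La dérivée de la vitesse donne l'accélération: a(t) = 3. Nous avons l'accélération a(t) = 3. En substituant t = 2: a(2) = 3.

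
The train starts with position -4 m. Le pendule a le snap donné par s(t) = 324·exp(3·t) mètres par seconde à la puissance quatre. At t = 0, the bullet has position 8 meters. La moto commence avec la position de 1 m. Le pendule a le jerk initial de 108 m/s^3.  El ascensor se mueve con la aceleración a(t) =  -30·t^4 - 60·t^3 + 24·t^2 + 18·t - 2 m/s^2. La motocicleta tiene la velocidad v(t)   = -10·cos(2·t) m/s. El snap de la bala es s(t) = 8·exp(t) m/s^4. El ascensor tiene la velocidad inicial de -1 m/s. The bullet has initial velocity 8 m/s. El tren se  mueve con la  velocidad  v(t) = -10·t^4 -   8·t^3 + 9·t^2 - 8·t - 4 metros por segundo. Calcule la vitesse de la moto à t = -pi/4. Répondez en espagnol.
Tenemos la velocidad v(t) = -10·cos(2·t). Sustituyendo t = -pi/4: v(-pi/4) = 0.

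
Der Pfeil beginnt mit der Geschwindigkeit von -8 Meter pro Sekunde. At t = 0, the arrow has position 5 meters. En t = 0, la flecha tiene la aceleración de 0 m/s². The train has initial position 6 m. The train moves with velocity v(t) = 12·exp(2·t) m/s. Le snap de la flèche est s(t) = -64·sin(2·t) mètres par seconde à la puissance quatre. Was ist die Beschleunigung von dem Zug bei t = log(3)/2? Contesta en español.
Para resolver esto, necesitamos tomar 1 derivada de nuestra ecuación de la velocidad v(t) = 12·exp(2·t). Derivando la velocidad, obtenemos la aceleración: a(t) = 24·exp(2·t). De la ecuación de la aceleración a(t) = 24·exp(2·t), sustituimos t = log(3)/2 para obtener a = 72.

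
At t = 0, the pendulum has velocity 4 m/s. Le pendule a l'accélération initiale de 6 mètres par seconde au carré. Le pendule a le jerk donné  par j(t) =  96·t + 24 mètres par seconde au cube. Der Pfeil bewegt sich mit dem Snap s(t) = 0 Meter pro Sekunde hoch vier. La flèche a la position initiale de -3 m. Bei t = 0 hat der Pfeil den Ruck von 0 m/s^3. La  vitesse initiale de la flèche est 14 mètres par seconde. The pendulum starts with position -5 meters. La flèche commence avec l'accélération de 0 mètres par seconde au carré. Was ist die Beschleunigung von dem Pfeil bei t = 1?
Wir müssen das Integral unserer Gleichung für den Snap s(t) = 0 2-mal finden. Mit ∫s(t)dt und Anwendung von j(0) = 0, finden wir j(t) = 0. Mit ∫j(t)dt und Anwendung von a(0) = 0, finden wir a(t) = 0. Mit a(t) = 0 und Einsetzen von t = 1, finden wir a = 0.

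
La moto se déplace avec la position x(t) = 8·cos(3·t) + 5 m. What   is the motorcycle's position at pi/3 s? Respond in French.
En utilisant x(t) = 8·cos(3·t) + 5 et en substituant t = pi/3, nous trouvons x = -3.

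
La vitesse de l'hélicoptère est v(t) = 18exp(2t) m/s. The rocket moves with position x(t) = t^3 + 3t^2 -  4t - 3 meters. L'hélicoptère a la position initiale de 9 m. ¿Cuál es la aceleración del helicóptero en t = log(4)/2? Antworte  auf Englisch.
To solve this, we need to take 1 derivative of our velocity equation v(t) = 18·exp(2·t). The derivative of velocity gives acceleration: a(t) = 36·exp(2·t). Using a(t) = 36·exp(2·t) and substituting t = log(4)/2, we find a = 144.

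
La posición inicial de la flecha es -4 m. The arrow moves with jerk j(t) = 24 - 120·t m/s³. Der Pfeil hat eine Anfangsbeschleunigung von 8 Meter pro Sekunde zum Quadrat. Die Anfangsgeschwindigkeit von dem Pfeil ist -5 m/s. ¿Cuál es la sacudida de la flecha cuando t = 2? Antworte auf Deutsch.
Aus der Gleichung für den Ruck j(t) = 24 - 120·t, setzen wir t = 2 ein und erhalten j = -216.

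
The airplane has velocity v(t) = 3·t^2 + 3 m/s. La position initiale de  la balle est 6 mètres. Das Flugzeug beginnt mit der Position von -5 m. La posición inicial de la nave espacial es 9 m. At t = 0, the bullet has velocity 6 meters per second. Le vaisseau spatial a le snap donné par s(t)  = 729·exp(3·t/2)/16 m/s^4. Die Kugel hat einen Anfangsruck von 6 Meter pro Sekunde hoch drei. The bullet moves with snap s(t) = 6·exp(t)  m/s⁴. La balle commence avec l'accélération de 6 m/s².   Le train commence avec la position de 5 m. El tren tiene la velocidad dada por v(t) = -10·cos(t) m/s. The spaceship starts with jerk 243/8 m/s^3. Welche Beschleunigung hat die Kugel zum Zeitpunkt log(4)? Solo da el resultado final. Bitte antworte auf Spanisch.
La aceleración en t = log(4) es a = 24.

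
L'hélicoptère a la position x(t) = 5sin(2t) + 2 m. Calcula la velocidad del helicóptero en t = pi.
Partiendo de la posición x(t) = 5·sin(2·t) + 2, tomamos 1 derivada. Derivando la posición, obtenemos la velocidad: v(t) = 10·cos(2·t). Usando v(t) = 10·cos(2·t) y sustituyendo t = pi, encontramos v = 10.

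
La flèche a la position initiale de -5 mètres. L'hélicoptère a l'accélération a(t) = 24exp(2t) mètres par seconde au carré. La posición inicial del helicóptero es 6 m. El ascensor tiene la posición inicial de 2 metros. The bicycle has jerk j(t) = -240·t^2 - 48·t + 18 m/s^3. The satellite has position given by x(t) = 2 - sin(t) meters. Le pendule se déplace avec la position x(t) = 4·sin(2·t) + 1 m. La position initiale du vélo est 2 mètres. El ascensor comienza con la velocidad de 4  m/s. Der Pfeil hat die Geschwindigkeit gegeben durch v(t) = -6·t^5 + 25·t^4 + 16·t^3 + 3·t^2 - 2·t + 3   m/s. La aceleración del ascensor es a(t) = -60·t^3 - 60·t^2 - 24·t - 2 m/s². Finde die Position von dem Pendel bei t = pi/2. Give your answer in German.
Wir haben die Position x(t) = 4·sin(2·t) + 1. Durch Einsetzen von t = pi/2: x(pi/2) = 1.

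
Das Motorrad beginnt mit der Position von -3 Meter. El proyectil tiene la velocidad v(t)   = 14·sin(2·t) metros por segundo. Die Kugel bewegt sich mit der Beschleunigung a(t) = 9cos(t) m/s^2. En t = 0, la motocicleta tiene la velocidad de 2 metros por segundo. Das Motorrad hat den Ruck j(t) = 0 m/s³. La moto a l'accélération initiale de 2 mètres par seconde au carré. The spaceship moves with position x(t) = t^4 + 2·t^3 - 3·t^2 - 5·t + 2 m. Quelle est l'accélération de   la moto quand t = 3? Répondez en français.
Nous devons intégrer notre équation du jerk j(t) = 0 1 fois. En prenant ∫j(t)dt et en appliquant a(0) = 2, nous trouvons a(t) = 2. En utilisant a(t) = 2 et en substituant t = 3, nous trouvons a = 2.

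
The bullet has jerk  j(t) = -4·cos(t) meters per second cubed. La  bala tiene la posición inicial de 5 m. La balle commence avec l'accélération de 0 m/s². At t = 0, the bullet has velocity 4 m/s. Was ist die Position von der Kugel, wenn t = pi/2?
Wir müssen die Stammfunktion unserer Gleichung für den Ruck j(t) = -4·cos(t) 3-mal finden. Das Integral von dem Ruck ist die Beschleunigung. Mit a(0) = 0 erhalten wir a(t) = -4·sin(t). Das Integral von der Beschleunigung ist die Geschwindigkeit. Mit v(0) = 4 erhalten wir v(t) = 4·cos(t). Die Stammfunktion von der Geschwindigkeit ist die Position. Mit x(0) = 5 erhalten wir x(t) = 4·sin(t) + 5. Aus der Gleichung für die Position x(t) = 4·sin(t) + 5, setzen wir t = pi/2 ein und erhalten x = 9.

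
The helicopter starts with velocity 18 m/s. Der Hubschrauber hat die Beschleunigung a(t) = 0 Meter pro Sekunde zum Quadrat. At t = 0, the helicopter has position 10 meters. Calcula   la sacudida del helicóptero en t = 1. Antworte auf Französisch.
En partant de l'accélération a(t) = 0, nous prenons 1 dérivée. En dérivant l'accélération, nous obtenons le jerk: j(t) = 0. En utilisant j(t) = 0 et en substituant t = 1, nous trouvons j = 0.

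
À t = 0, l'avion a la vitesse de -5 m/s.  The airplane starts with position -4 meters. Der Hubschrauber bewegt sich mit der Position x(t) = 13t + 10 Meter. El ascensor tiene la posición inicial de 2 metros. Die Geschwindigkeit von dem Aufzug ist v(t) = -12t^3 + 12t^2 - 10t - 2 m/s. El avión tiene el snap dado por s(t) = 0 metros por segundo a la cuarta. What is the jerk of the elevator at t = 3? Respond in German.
Um dies zu lösen, müssen wir 2 Ableitungen unserer Gleichung für die Geschwindigkeit v(t) = -12·t^3 + 12·t^2 - 10·t - 2 nehmen. Durch Ableiten von der Geschwindigkeit erhalten wir die Beschleunigung: a(t) = -36·t^2 + 24·t - 10. Die Ableitung von der Beschleunigung ergibt den Ruck: j(t) = 24 - 72·t. Mit j(t) = 24 - 72·t und Einsetzen von t = 3, finden wir j = -192.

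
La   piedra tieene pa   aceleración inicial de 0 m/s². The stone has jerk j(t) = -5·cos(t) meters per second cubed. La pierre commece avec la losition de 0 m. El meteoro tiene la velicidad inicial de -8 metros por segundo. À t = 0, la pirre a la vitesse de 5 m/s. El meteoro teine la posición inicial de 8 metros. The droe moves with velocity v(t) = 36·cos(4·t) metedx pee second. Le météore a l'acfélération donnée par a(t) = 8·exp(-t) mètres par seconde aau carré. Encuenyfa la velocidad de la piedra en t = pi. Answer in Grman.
Um dies zu lösen, müssen wir 2 Integrale unserer Gleichung für den Ruck j(t) = -5·cos(t) finden. Die Stammfunktion von dem Ruck ist die Beschleunigung. Mit a(0) = 0 erhalten wir a(t) = -5·sin(t). Mit ∫a(t)dt und Anwendung von v(0) = 5, finden wir v(t) = 5·cos(t). Wir haben die Geschwindigkeit v(t) = 5·cos(t). Durch Einsetzen von t = pi: v(pi) = -5.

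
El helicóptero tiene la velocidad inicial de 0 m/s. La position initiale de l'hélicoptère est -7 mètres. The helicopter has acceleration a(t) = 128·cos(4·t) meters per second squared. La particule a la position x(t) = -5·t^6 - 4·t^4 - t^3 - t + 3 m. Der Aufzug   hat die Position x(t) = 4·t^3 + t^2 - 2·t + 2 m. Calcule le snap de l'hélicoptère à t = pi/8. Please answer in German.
Ausgehend von der Beschleunigung a(t) = 128·cos(4·t), nehmen wir 2 Ableitungen. Die Ableitung von der Beschleunigung ergibt den Ruck: j(t) = -512·sin(4·t). Durch Ableiten von dem Ruck erhalten wir den Snap: s(t) = -2048·cos(4·t). Wir haben den Snap s(t) = -2048·cos(4·t). Durch Einsetzen von t = pi/8: s(pi/8) = 0.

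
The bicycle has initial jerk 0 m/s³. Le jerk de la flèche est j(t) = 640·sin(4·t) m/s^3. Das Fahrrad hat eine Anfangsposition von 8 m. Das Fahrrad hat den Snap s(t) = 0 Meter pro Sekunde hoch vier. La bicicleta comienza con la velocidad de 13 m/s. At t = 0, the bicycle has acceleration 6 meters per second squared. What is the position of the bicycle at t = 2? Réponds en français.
Pour résoudre ceci, nous devons prendre 4 intégrales de notre équation du snap s(t) = 0. La primitive du snap est le jerk. En utilisant j(0) = 0, nous obtenons j(t) = 0. En intégrant le jerk et en utilisant la condition initiale a(0) = 6, nous obtenons a(t) = 6. L'intégrale de l'accélération, avec v(0) = 13, donne la vitesse: v(t) = 6·t + 13. L'intégrale de la vitesse est la position. En utilisant x(0) = 8, nous obtenons x(t) = 3·t^2 + 13·t + 8. En utilisant x(t) = 3·t^2 + 13·t + 8 et en substituant t = 2, nous trouvons x = 46.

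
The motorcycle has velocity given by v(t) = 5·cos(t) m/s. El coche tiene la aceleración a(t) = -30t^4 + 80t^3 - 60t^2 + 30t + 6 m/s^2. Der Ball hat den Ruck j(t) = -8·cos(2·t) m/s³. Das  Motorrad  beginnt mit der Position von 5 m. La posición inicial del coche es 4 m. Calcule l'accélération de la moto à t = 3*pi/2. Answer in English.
We must differentiate our velocity equation v(t) = 5·cos(t) 1 time. Differentiating velocity, we get acceleration: a(t) = -5·sin(t). Using a(t) = -5·sin(t) and substituting t = 3*pi/2, we find a = 5.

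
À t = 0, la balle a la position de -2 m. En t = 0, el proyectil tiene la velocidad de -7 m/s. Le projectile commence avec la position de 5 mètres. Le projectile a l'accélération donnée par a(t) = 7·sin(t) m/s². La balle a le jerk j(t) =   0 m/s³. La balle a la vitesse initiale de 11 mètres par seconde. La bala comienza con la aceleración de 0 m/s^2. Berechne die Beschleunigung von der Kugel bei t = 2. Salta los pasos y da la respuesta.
Bei t = 2, a = 0.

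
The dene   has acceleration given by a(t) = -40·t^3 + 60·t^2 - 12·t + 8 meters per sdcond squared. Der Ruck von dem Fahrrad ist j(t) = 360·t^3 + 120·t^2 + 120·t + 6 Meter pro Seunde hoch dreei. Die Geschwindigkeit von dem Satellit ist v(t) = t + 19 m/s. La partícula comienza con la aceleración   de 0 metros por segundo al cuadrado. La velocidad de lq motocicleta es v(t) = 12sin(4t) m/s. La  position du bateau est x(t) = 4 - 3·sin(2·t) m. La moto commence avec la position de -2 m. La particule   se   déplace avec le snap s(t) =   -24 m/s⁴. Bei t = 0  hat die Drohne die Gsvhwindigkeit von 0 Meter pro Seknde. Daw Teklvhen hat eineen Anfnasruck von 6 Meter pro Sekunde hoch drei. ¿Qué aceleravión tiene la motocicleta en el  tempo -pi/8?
Partiendo de la velocidad v(t) = 12·sin(4·t), tomamos 1 derivada. Tomando d/dt de v(t), encontramos a(t) = 48·cos(4·t). Tenemos la aceleración a(t) = 48·cos(4·t). Sustituyendo t = -pi/8: a(-pi/8) = 0.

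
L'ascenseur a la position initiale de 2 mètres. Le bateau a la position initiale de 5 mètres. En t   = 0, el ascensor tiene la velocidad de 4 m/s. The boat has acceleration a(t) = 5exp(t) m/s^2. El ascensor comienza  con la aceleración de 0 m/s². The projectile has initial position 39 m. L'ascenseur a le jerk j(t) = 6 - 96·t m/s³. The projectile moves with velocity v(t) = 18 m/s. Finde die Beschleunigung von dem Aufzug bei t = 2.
Wir müssen unsere Gleichung für den Ruck j(t) = 6 - 96·t 1-mal integrieren. Mit ∫j(t)dt und Anwendung von a(0) = 0, finden wir a(t) = 6·t·(1 - 8·t). Mit a(t) = 6·t·(1 - 8·t) und Einsetzen von t = 2, finden wir a = -180.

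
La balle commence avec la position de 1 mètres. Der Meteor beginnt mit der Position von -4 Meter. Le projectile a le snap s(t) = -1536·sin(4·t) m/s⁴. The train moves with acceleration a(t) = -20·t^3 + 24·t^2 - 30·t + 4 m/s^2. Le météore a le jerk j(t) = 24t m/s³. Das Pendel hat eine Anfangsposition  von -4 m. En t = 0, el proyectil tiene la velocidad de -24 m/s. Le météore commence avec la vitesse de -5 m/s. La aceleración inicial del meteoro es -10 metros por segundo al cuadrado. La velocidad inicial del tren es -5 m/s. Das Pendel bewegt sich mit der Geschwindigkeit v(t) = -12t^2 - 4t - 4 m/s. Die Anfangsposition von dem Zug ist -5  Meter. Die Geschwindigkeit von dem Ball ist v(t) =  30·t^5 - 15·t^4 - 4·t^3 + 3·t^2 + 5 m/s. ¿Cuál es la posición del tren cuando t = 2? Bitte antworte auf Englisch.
To find the answer, we compute 2 antiderivatives of a(t) = -20·t^3 + 24·t^2 - 30·t + 4. Taking ∫a(t)dt and applying v(0) = -5, we find v(t) = -5·t^4 + 8·t^3 - 15·t^2 + 4·t - 5. The antiderivative of velocity, with x(0) = -5, gives position: x(t) = -t^5 + 2·t^4 - 5·t^3 + 2·t^2 - 5·t - 5. From the given position equation x(t) = -t^5 + 2·t^4 - 5·t^3 + 2·t^2 - 5·t - 5, we substitute t = 2 to get x = -47.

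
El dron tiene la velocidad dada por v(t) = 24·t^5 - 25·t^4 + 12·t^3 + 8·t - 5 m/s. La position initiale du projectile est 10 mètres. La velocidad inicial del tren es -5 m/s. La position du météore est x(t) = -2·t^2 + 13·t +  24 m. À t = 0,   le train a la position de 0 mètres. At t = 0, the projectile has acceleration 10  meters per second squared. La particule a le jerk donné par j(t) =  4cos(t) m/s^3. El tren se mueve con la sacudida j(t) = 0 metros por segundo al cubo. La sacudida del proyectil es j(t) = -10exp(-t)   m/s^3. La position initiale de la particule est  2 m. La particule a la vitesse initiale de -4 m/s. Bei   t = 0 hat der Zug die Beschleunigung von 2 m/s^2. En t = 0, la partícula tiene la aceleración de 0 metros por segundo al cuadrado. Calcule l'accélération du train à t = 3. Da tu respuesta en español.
Partiendo de la sacudida j(t) = 0, tomamos 1 antiderivada. Integrando la sacudida y usando la condición inicial a(0) = 2, obtenemos a(t) = 2. De la ecuación de la aceleración a(t) = 2, sustituimos t = 3 para obtener a = 2.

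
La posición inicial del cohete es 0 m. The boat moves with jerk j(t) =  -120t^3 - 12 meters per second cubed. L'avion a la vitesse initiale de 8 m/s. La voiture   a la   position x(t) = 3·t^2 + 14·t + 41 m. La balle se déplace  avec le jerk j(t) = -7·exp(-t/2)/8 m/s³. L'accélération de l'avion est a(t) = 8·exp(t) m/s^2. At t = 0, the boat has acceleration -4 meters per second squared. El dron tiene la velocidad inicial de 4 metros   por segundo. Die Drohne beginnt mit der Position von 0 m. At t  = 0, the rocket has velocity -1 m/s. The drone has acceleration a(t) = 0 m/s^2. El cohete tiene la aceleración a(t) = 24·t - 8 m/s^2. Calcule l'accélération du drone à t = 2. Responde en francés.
En utilisant a(t) = 0 et en substituant t = 2, nous trouvons a = 0.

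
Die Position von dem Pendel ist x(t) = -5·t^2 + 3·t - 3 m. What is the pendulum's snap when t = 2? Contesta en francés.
Pour résoudre ceci, nous devons prendre 4 dérivées de notre équation de la position x(t) = -5·t^2 + 3·t - 3. En dérivant la position, nous obtenons la vitesse: v(t) = 3 - 10·t. En prenant d/dt de v(t), nous trouvons a(t) = -10. En dérivant l'accélération, nous obtenons le jerk: j(t) = 0. En dérivant le jerk, nous obtenons le snap: s(t) = 0. Nous avons le snap s(t) = 0. En substituant t = 2: s(2) = 0.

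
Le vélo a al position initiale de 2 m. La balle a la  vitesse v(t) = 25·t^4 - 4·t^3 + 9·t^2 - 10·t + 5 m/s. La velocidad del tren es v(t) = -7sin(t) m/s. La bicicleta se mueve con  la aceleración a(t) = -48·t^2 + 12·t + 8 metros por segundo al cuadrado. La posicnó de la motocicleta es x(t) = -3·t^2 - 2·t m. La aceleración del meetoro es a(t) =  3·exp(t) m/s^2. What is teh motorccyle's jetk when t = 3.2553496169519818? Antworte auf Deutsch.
Um dies zu lösen, müssen wir 3 Ableitungen unserer Gleichung für die Position x(t) = -3·t^2 - 2·t nehmen. Die Ableitung von der Position ergibt die Geschwindigkeit: v(t) = -6·t - 2. Mit d/dt von v(t) finden wir a(t) = -6. Durch Ableiten von der Beschleunigung erhalten wir den Ruck: j(t) = 0. Mit j(t) = 0 und Einsetzen von t = 3.2553496169519818, finden wir j = 0.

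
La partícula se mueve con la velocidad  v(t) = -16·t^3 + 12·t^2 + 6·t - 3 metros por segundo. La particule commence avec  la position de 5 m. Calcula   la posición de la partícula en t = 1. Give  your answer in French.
Nous devons trouver l'intégrale de notre équation de la vitesse v(t) = -16·t^3 + 12·t^2 + 6·t - 3 1 fois. En intégrant la vitesse et en utilisant la condition initiale x(0) = 5, nous obtenons x(t) = -4·t^4 + 4·t^3 + 3·t^2 - 3·t + 5. Nous avons la position x(t) = -4·t^4 + 4·t^3 + 3·t^2 - 3·t + 5. En substituant t = 1: x(1) = 5.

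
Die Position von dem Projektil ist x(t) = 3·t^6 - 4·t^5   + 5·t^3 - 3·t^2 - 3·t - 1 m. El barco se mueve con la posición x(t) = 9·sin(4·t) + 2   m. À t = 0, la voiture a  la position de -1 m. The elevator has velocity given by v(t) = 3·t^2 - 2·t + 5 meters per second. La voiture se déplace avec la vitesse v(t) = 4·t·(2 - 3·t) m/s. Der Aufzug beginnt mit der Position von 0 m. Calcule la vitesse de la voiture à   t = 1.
De l'équation de la vitesse v(t) = 4·t·(2 - 3·t), nous substituons t = 1 pour obtenir v = -4.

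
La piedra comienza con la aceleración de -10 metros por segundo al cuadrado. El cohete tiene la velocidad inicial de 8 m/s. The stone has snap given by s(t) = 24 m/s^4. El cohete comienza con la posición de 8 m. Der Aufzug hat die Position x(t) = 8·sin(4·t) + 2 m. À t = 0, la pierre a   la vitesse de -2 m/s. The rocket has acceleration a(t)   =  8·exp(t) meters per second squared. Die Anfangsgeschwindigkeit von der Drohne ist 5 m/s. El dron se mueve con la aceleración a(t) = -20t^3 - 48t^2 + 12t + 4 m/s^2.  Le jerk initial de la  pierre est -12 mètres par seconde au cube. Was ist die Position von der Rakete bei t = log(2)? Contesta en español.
Partiendo de la aceleración a(t) = 8·exp(t), tomamos 2 integrales. Tomando ∫a(t)dt y aplicando v(0) = 8, encontramos v(t) = 8·exp(t). Integrando la velocidad y usando la condición inicial x(0) = 8, obtenemos x(t) = 8·exp(t). Usando x(t) = 8·exp(t) y sustituyendo t = log(2), encontramos x = 16.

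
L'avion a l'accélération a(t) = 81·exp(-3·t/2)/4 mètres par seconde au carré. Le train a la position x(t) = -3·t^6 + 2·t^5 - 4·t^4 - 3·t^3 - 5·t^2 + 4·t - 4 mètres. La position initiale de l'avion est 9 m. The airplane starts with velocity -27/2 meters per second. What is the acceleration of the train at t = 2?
To solve this, we need to take 2 derivatives of our position equation x(t) = -3·t^6 + 2·t^5 - 4·t^4 - 3·t^3 - 5·t^2 + 4·t - 4. Differentiating position, we get velocity: v(t) = -18·t^5 + 10·t^4 - 16·t^3 - 9·t^2 - 10·t + 4. The derivative of velocity gives acceleration: a(t) = -90·t^4 + 40·t^3 - 48·t^2 - 18·t - 10. We have acceleration a(t) = -90·t^4 + 40·t^3 - 48·t^2 - 18·t - 10. Substituting t = 2: a(2) = -1358.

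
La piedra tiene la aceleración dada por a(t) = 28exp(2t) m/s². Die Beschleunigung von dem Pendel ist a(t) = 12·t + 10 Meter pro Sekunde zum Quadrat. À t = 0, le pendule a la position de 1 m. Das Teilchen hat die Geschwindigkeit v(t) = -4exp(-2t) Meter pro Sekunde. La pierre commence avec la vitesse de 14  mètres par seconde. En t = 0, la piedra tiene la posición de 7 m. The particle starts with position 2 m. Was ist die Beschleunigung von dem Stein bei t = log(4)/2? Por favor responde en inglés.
We have acceleration a(t) = 28·exp(2·t). Substituting t = log(4)/2: a(log(4)/2) = 112.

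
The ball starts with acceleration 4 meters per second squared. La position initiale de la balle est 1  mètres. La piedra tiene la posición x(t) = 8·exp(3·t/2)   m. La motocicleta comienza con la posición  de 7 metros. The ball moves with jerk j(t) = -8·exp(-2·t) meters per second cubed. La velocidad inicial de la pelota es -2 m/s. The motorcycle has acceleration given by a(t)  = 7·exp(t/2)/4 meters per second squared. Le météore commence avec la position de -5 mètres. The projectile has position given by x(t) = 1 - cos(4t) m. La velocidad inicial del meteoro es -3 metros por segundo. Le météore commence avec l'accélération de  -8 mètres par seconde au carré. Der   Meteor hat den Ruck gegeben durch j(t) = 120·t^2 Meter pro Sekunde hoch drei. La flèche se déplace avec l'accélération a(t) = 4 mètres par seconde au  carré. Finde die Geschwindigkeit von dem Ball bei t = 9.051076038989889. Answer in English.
We must find the antiderivative of our jerk equation j(t) = -8·exp(-2·t) 2 times. Integrating jerk and using the initial condition a(0) = 4, we get a(t) = 4·exp(-2·t). Taking ∫a(t)dt and applying v(0) = -2, we find v(t) = -2·exp(-2·t). We have velocity v(t) = -2·exp(-2·t). Substituting t = 9.051076038989889: v(9.051076038989889) = -2.75020607856978E-8.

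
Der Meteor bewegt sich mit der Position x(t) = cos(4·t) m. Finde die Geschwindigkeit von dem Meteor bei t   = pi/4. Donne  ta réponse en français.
Pour résoudre ceci, nous devons prendre 1 dérivée de notre équation de la position x(t) = cos(4·t). La dérivée de la position donne la vitesse: v(t) = -4·sin(4·t). De l'équation de la vitesse v(t) = -4·sin(4·t), nous substituons t = pi/4 pour obtenir v = 0.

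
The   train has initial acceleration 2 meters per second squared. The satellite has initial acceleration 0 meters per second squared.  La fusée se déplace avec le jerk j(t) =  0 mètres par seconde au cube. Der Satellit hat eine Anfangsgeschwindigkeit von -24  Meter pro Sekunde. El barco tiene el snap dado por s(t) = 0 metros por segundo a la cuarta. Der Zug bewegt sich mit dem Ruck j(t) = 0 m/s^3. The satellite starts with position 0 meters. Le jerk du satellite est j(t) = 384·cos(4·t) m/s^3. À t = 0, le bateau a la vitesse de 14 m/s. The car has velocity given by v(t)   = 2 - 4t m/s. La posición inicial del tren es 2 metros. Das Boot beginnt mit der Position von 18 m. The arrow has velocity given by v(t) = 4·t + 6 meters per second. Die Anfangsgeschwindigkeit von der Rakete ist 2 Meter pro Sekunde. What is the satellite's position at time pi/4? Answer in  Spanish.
Partiendo de la sacudida j(t) = 384·cos(4·t), tomamos 3 antiderivadas. Tomando ∫j(t)dt y aplicando a(0) = 0, encontramos a(t) = 96·sin(4·t). Integrando la aceleración y usando la condición inicial v(0) = -24, obtenemos v(t) = -24·cos(4·t). La antiderivada de la velocidad es la posición. Usando x(0) = 0, obtenemos x(t) = -6·sin(4·t). De la ecuación de la posición x(t) = -6·sin(4·t), sustituimos t = pi/4 para obtener x = 0.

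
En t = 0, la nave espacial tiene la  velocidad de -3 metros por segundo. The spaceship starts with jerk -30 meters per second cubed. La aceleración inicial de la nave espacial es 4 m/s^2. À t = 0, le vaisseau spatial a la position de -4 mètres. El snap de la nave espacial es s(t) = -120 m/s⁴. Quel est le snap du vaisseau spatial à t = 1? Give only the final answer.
À t = 1, s = -120.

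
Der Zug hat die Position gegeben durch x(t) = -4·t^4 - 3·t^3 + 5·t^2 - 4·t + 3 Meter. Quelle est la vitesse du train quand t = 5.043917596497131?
Pour résoudre ceci, nous devons prendre 1 dérivée de notre équation de la position x(t) = -4·t^4 - 3·t^3 + 5·t^2 - 4·t + 3. La dérivée de la position donne la vitesse: v(t) = -16·t^3 - 9·t^2 + 10·t - 4. De l'équation de la vitesse v(t) = -16·t^3 - 9·t^2 + 10·t - 4, nous substituons t = 5.043917596497131 pour obtenir v = -2235.69613888231.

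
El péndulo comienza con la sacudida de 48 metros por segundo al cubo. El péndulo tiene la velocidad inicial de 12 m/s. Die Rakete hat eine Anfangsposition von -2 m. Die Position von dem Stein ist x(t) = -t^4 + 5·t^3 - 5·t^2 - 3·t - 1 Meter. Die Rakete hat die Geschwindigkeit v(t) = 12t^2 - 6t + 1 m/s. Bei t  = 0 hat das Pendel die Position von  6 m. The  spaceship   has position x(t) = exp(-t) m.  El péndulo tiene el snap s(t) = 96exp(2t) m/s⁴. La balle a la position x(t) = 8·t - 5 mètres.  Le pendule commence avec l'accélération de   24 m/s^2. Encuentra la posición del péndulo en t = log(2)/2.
Partiendo del snap s(t) = 96·exp(2·t), tomamos 4 antiderivadas. La integral del snap es la sacudida. Usando j(0) = 48, obtenemos j(t) = 48·exp(2·t). La integral de la sacudida es la aceleración. Usando a(0) = 24, obtenemos a(t) = 24·exp(2·t). Integrando la aceleración y usando la condición inicial v(0) = 12, obtenemos v(t) = 12·exp(2·t). La integral de la velocidad, con x(0) = 6, da la posición: x(t) = 6·exp(2·t). Tenemos la posición x(t) = 6·exp(2·t). Sustituyendo t = log(2)/2: x(log(2)/2) = 12.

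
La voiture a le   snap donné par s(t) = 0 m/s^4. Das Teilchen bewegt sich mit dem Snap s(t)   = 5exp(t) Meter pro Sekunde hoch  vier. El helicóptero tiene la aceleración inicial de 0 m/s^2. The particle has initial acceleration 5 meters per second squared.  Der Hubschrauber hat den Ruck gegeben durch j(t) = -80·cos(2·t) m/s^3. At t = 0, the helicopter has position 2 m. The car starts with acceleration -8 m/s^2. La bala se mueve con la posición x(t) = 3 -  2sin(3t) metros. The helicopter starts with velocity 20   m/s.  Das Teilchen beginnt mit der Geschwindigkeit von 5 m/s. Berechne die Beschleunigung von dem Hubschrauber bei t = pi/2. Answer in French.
En partant du jerk j(t) = -80·cos(2·t), nous prenons 1 intégrale. L'intégrale du jerk, avec a(0) = 0, donne l'accélération: a(t) = -40·sin(2·t). En utilisant a(t) = -40·sin(2·t) et en substituant t = pi/2, nous trouvons a = 0.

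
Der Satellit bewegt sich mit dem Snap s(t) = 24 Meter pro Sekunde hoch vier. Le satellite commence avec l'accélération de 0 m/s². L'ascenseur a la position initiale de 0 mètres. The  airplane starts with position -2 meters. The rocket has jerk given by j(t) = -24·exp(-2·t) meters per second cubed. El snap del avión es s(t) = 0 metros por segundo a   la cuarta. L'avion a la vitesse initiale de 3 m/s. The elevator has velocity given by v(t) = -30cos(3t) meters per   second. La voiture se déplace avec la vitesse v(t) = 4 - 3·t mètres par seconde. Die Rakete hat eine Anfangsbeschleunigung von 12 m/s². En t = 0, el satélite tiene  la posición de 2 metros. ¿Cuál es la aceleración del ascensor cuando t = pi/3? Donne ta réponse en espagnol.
Partiendo de la velocidad v(t) = -30·cos(3·t), tomamos 1 derivada. Tomando d/dt de v(t), encontramos a(t) = 90·sin(3·t). Tenemos la aceleración a(t) = 90·sin(3·t). Sustituyendo t = pi/3: a(pi/3) = 0.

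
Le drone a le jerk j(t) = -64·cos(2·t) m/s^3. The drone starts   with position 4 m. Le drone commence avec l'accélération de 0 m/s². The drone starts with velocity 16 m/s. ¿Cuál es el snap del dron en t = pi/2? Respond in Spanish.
Para resolver esto, necesitamos tomar 1 derivada de nuestra ecuación de la sacudida j(t) = -64·cos(2·t). La derivada de la sacudida da el snap: s(t) = 128·sin(2·t). Tenemos el snap s(t) = 128·sin(2·t). Sustituyendo t = pi/2: s(pi/2) = 0.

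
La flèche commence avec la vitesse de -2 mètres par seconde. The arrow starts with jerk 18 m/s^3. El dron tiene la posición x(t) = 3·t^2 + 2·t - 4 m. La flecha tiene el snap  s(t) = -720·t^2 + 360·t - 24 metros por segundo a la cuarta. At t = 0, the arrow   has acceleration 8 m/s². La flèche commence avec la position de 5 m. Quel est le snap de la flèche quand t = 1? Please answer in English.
We have snap s(t) = -720·t^2 + 360·t - 24. Substituting t = 1: s(1) = -384.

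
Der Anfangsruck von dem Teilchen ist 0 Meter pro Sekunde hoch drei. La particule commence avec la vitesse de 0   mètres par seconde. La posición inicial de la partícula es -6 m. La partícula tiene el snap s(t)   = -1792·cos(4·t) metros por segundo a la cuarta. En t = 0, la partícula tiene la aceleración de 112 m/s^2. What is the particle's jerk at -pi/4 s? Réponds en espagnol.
Necesitamos integrar nuestra ecuación del snap s(t) = -1792·cos(4·t) 1 vez. Tomando ∫s(t)dt y aplicando j(0) = 0, encontramos j(t) = -448·sin(4·t). Usando j(t) = -448·sin(4·t) y sustituyendo t = -pi/4, encontramos j = 0.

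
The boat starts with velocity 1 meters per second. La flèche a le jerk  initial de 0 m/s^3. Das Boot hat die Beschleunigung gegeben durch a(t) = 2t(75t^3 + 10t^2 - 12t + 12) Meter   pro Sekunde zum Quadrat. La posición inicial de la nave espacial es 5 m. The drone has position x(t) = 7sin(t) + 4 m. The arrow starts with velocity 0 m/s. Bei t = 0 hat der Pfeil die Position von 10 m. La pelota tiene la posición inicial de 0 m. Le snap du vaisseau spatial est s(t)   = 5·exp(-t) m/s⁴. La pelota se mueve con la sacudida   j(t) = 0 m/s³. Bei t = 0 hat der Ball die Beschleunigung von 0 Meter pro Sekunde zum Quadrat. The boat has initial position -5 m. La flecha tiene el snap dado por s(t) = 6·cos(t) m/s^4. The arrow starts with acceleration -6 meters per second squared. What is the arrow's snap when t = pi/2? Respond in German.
Mit s(t) = 6·cos(t) und Einsetzen von t = pi/2, finden wir s = 0.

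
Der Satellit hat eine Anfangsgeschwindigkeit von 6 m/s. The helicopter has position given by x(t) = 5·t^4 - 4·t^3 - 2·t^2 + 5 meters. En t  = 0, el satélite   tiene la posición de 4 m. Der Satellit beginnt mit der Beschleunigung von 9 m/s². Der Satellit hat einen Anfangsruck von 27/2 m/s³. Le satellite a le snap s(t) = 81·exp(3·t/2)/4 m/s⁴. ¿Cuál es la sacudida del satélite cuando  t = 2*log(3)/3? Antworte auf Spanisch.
Para resolver esto, necesitamos tomar 1 integral de nuestra ecuación del snap s(t) = 81·exp(3·t/2)/4. Tomando ∫s(t)dt y aplicando j(0) = 27/2, encontramos j(t) = 27·exp(3·t/2)/2. De la ecuación de la sacudida j(t) = 27·exp(3·t/2)/2, sustituimos t = 2*log(3)/3 para obtener j = 81/2.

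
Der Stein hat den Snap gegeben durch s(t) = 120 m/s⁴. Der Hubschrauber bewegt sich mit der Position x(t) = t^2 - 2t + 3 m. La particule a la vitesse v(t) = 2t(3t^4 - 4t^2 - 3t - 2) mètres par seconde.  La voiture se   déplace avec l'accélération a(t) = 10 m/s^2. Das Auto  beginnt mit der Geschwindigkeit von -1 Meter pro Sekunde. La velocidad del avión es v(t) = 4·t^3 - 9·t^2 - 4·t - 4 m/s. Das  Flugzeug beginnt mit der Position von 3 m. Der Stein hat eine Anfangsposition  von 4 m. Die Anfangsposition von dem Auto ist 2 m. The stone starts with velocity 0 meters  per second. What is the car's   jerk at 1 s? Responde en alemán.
Um dies zu lösen, müssen wir 1 Ableitung unserer Gleichung für die Beschleunigung a(t) = 10 nehmen. Durch Ableiten von der Beschleunigung erhalten wir den Ruck: j(t) = 0. Aus der Gleichung für den Ruck j(t) = 0, setzen wir t = 1 ein und erhalten j = 0.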